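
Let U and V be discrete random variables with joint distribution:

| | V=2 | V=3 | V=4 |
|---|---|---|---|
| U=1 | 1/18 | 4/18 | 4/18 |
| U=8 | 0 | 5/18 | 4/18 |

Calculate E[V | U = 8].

P(U = 8) = 1/2.
Σ V·P over the event = 3·(5/18) + 4·(4/18) = 31/18.
E[V | U = 8] = (31/18) / (1/2) = 31/9.

31/9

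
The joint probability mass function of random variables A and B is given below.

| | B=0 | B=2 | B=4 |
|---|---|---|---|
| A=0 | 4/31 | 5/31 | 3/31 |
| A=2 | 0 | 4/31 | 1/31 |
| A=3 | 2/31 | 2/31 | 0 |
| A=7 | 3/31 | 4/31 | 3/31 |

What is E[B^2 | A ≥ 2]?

P(A ≥ 2) = 19/31.
Summing B^2·P(A=x,B=y) over the conditioning event gives 104/31.
E[B^2 | A ≥ 2] = (104/31) / (19/31) = 104/19.

104/19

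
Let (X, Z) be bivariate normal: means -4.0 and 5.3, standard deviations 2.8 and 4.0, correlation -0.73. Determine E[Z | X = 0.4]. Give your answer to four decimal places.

0.7114

E[Z | X=x] = μ_Z + ρ(σ_Z/σ_X)(x − μ_X) for jointly normal variables.
E[Z | X=0.4] = 5.3 + (-0.73)·(4.0/2.8)·(0.4 − (-4.0)) = 5.3 + (-1.04286)·(4.4) = 0.7114.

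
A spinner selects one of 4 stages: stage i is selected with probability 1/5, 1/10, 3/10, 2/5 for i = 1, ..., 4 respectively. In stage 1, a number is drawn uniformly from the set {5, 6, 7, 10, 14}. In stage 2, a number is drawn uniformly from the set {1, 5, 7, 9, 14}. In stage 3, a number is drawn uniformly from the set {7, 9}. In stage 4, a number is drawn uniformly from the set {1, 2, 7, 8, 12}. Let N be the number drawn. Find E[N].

36/5

E[N | stage 1] = (5+6+7+10+14)/5 = 42/5.
E[N | stage 2] = (1+5+7+9+14)/5 = 36/5.
E[N | stage 3] = (7+9)/2 = 8.
E[N | stage 4] = (1+2+7+8+12)/5 = 6.
E[N] = (1/5)·(42/5) + (1/10)·(36/5) + (3/10)·(8) + (2/5)·(6) = 36/5.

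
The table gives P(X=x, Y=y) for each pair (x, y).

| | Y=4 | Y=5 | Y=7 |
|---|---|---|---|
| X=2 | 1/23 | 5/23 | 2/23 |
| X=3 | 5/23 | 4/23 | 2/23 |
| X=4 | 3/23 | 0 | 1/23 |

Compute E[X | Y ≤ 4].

P(Y ≤ 4) = 9/23.
Σ X·P over the event = 2·(1/23) + 3·(5/23) + 4·(3/23) = 29/23.
E[X | Y ≤ 4] = (29/23) / (9/23) = 29/9.

29/9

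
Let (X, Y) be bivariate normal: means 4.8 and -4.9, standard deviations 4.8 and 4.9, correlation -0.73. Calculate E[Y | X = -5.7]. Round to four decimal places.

E[Y | X=x] = μ_Y + ρ(σ_Y/σ_X)(x − μ_X) for jointly normal variables.
E[Y | X=-5.7] = -4.9 + (-0.73)·(4.9/4.8)·(-5.7 − (4.8)) = -4.9 + (-0.74521)·(-10.5) = 2.9247.

2.9247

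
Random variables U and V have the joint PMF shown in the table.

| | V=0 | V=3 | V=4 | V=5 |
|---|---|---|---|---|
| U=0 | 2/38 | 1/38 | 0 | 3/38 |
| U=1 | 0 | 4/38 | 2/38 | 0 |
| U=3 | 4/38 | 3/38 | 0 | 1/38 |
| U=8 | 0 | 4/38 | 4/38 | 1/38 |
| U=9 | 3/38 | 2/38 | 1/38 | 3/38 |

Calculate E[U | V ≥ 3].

P(V ≥ 3) = 29/38.
Summing U·P(U=x,V=y) over the conditioning event gives 72/19.
E[U | V ≥ 3] = (72/19) / (29/38) = 144/29.

144/29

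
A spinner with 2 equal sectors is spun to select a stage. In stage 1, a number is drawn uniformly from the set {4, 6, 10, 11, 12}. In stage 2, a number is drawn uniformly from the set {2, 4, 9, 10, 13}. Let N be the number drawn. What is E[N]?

81/10

E[N | stage 1] = (4+6+10+11+12)/5 = 43/5.
E[N | stage 2] = (2+4+9+10+13)/5 = 38/5.
E[N] = (1/2)·(43/5) + (1/2)·(38/5) = 81/10.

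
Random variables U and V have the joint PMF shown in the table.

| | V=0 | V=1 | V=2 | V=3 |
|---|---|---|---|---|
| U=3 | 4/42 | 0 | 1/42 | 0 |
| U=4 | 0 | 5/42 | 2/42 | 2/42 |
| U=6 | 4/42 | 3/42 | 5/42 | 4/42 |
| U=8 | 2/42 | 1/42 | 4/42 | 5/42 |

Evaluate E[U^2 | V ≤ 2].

1037/31

P(V ≤ 2) = 31/42.
Summing U^2·P(U=x,V=y) over the conditioning event gives 1037/42.
E[U^2 | V ≤ 2] = (1037/42) / (31/42) = 1037/31.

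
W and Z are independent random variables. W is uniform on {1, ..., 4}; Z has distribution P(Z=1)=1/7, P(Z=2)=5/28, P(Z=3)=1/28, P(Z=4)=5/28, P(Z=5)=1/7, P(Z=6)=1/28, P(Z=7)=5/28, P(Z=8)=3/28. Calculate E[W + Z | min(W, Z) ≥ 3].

P(min(W, Z) ≥ 3) = 19/56.
Summing (W+Z)·P(x,y) over outcomes with min(W, Z) ≥ 3 gives 349/112.
E[W + Z | min(W, Z) ≥ 3] = (349/112) / (19/56) = 349/38.

349/38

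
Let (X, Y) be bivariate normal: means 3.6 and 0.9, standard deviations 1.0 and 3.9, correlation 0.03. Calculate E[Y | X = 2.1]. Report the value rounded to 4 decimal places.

For a bivariate normal, E[Y | X=x] = μ_Y + ρ·(σ_Y/σ_X)·(x − μ_X).
E[Y | X=2.1] = 0.9 + (0.03)·(3.9/1.0)·(2.1 − (3.6)) = 0.9 + (0.117)·(-1.5) = 0.7245.

0.7245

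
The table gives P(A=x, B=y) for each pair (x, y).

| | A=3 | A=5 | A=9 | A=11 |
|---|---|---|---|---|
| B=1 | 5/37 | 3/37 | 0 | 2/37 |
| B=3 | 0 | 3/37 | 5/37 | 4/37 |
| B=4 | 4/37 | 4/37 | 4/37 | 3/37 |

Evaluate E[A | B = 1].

26/5

P(B = 1) = 10/37.
Σ A·P over the event = 3·(5/37) + 5·(3/37) + 11·(2/37) = 52/37.
E[A | B = 1] = (52/37) / (10/37) = 26/5.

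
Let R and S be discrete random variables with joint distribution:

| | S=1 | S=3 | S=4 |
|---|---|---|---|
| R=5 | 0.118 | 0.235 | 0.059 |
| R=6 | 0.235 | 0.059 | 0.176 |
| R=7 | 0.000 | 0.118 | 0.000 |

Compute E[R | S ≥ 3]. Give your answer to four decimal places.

5.7280

P(S ≥ 3) = 0.647.
Σ R·P over the event = 5·(0.235) + 5·(0.059) + 6·(0.059) + 6·(0.176) + 7·(0.118) = 3.706.
E[R | S ≥ 3] = (3.706) / (0.647) = 5.7280.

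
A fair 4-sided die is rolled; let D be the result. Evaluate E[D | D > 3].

Given D > 3, D is equally likely to be any of {4}.
E[D | D > 3] = (4) / 1 = 4.

4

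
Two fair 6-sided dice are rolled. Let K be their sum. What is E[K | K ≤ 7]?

16/3

P(K ≤ 7) = 7/12.
Σ over the event: 2·1/36 + 3·1/18 + 4·1/12 + 5·1/9 + 6·5/36 + 7·1/6 = 28/9.
E[K | K ≤ 7] = (28/9) / (7/12) = 16/3.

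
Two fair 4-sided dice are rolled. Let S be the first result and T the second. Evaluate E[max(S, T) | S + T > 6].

4

Outcomes with S + T > 6: (3,4), (4,3), (4,4), each with probability 1/16.
E[max(S, T) | S + T > 6] = (4 + 4 + 4) / 3 = 4.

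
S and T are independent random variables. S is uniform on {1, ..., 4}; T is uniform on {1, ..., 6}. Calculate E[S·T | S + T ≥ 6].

P(S + T ≥ 6) = 7/12.
Summing ST·P(x,y) over outcomes with S + T ≥ 6 gives 175/24.
E[S·T | S + T ≥ 6] = (175/24) / (7/12) = 25/2.

25/2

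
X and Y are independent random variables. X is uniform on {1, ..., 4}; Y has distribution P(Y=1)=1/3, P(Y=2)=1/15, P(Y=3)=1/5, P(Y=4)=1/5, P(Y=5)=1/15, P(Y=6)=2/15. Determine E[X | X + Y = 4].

20/9

P(X + Y = 4) = 3/20.
Summing X·P(x,y) over outcomes with X + Y = 4 gives 1/3.
E[X | X + Y = 4] = (1/3) / (3/20) = 20/9.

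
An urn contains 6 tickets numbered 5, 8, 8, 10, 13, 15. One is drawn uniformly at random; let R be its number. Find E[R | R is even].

P(R is even) = 1/2.
Σ over the event: 8·1/3 + 10·1/6 = 13/3.
E[R | R is even] = (13/3) / (1/2) = 26/3.

26/3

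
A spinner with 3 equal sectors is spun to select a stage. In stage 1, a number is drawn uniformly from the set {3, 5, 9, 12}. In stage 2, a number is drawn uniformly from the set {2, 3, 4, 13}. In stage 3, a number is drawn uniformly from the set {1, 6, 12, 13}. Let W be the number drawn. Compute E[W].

83/12

E[W | stage 1] = (3+5+9+12)/4 = 29/4.
E[W | stage 2] = (2+3+4+13)/4 = 11/2.
E[W | stage 3] = (1+6+12+13)/4 = 8.
By the law of total expectation,
E[W] = (1/3)·(29/4) + (1/3)·(11/2) + (1/3)·(8) = 83/12.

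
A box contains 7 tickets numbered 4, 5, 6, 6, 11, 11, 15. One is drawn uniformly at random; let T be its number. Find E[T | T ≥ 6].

49/5

P(T ≥ 6) = 5/7.
Σ over the event: 6·2/7 + 11·2/7 + 15·1/7 = 7.
E[T | T ≥ 6] = (7) / (5/7) = 49/5.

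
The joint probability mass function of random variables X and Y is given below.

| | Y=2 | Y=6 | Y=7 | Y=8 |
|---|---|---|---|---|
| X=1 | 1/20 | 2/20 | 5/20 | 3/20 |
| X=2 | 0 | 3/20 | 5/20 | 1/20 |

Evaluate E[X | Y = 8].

P(Y = 8) = 1/5.
Σ X·P over the event = 1·(3/20) + 2·(1/20) = 1/4.
E[X | Y = 8] = (1/4) / (1/5) = 5/4.

5/4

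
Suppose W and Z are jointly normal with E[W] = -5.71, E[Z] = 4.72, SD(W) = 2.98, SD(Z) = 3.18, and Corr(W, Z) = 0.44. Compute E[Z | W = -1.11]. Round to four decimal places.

E[Z | W=x] = μ_Z + ρ(σ_Z/σ_W)(x − μ_W) for jointly normal variables.
E[Z | W=-1.11] = 4.72 + (0.44)·(3.18/2.98)·(-1.11 − (-5.71)) = 4.72 + (0.46953)·(4.6) = 6.8798.

6.8798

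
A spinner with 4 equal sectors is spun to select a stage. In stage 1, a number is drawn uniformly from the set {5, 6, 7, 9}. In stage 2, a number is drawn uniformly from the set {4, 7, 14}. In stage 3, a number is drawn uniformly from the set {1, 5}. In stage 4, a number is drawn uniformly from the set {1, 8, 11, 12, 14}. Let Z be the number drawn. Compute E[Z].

1637/240

E[Z | stage 1] = (5+6+7+9)/4 = 27/4.
E[Z | stage 2] = (4+7+14)/3 = 25/3.
E[Z | stage 3] = (1+5)/2 = 3.
E[Z | stage 4] = (1+8+11+12+14)/5 = 46/5.
By the law of total expectation,
E[Z] = (1/4)·(27/4) + (1/4)·(25/3) + (1/4)·(3) + (1/4)·(46/5) = 1637/240.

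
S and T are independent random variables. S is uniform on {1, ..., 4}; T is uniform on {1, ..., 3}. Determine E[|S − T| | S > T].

5/3

P(S > T) = 1/2.
Summing |S−T|·P(x,y) over outcomes with S > T gives 5/6.
E[|S − T| | S > T] = (5/6) / (1/2) = 5/3.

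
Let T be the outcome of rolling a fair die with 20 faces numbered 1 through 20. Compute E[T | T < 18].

9

P(T < 18) = 17/20.
E[T | T < 18] = (153/20) / (17/20) = 9.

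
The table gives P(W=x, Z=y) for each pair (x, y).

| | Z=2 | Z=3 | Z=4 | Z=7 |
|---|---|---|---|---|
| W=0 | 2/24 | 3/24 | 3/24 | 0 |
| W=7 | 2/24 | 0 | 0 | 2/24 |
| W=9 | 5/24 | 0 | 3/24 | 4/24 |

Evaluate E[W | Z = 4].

9/2

P(Z = 4) = 1/4.
Summing W·P(W=x,Z=y) over the conditioning event gives 9/8.
E[W | Z = 4] = (9/8) / (1/4) = 9/2.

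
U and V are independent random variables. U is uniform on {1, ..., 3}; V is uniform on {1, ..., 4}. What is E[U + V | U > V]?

Outcomes with U > V: (2,1), (3,1), (3,2), each with probability 1/12.
E[U + V | U > V] = (3 + 4 + 5) / 3 = 4.

4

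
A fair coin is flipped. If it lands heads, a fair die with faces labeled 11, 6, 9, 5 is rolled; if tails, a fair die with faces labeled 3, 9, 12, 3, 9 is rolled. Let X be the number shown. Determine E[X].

E[X | heads] = (11+6+9+5)/4 = 31/4.
E[X | tails] = (3+9+12+3+9)/5 = 36/5.
By the law of total expectation,
E[X] = (1/2)·(31/4) + (1/2)·(36/5) = 299/40.

299/40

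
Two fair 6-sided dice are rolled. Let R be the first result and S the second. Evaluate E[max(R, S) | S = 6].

6

Outcomes with S = 6: (1,6), (2,6), (3,6), (4,6), (5,6), (6,6), each with probability 1/36.
E[max(R, S) | S = 6] = (6 + 6 + 6 + 6 + 6 + 6) / 6 = 6.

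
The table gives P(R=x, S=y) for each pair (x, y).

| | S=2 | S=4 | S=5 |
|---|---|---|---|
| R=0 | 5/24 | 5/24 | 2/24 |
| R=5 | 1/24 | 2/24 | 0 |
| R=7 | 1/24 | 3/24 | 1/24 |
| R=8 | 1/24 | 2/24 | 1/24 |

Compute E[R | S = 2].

P(S = 2) = 1/3.
Σ R·P over the event = 0·(5/24) + 5·(1/24) + 7·(1/24) + 8·(1/24) = 5/6.
E[R | S = 2] = (5/6) / (1/3) = 5/2.

5/2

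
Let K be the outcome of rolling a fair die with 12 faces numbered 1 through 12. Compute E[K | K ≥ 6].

Given K ≥ 6, K is equally likely to be any of {6, 7, 8, 9, 10, 11, 12}.
E[K | K ≥ 6] = (6 + 7 + 8 + 9 + 10 + 11 + 12) / 7 = 9.

9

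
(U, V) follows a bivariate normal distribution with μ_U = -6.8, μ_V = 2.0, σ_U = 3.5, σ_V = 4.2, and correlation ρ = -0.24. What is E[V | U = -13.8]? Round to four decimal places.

For a bivariate normal, E[V | U=x] = μ_V + ρ·(σ_V/σ_U)·(x − μ_U).
E[V | U=-13.8] = 2.0 + (-0.24)·(4.2/3.5)·(-13.8 − (-6.8)) = 2.0 + (-0.288)·(-7) = 4.0160.

4.0160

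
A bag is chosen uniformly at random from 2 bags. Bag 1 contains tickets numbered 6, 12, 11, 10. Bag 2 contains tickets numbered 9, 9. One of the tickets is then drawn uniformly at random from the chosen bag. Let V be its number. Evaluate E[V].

75/8

E[V | bag 1] = (6+12+11+10)/4 = 39/4.
E[V | bag 2] = (9+9)/2 = 9.
E[V] = (1/2)·(39/4) + (1/2)·(9) = 75/8.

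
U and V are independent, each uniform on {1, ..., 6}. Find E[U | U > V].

14/3

P(U > V) = 5/12.
Summing U·P(x,y) over outcomes with U > V gives 35/18.
E[U | U > V] = (35/18) / (5/12) = 14/3.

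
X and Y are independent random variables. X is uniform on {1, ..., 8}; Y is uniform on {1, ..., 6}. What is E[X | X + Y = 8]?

9/2

P(X + Y = 8) = 1/8.
Summing X·P(x,y) over outcomes with X + Y = 8 gives 9/16.
E[X | X + Y = 8] = (9/16) / (1/8) = 9/2.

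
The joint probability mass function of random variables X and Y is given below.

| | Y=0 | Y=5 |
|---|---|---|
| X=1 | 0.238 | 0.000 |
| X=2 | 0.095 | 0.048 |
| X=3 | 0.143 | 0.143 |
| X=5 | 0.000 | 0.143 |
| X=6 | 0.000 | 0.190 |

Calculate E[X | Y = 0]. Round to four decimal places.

P(Y = 0) = 0.476.
Summing X·P(X=x,Y=y) over the conditioning event gives 0.857.
E[X | Y = 0] = (0.857) / (0.476) = 1.8004.

1.8004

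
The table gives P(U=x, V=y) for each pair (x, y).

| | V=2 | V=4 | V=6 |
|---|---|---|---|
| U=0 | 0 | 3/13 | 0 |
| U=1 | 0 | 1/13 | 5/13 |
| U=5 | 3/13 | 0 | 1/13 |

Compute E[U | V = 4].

P(V = 4) = 4/13.
Σ U·P over the event = 0·(3/13) + 1·(1/13) = 1/13.
E[U | V = 4] = (1/13) / (4/13) = 1/4.

1/4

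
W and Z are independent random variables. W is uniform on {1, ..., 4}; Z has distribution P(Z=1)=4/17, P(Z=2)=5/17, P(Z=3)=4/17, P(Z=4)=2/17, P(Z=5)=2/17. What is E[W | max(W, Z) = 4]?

24/7

P(max(W, Z) = 4) = 21/68.
Summing W·P(x,y) over outcomes with max(W, Z) = 4 gives 18/17.
E[W | max(W, Z) = 4] = (18/17) / (21/68) = 24/7.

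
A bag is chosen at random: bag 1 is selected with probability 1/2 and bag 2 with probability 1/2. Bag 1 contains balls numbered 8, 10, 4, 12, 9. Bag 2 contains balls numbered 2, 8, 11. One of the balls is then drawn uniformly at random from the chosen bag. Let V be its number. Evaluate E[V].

39/5

E[V | bag 1] = (8+10+4+12+9)/5 = 43/5.
E[V | bag 2] = (2+8+11)/3 = 7.
E[V] = (1/2)·(43/5) + (1/2)·(7) = 39/5.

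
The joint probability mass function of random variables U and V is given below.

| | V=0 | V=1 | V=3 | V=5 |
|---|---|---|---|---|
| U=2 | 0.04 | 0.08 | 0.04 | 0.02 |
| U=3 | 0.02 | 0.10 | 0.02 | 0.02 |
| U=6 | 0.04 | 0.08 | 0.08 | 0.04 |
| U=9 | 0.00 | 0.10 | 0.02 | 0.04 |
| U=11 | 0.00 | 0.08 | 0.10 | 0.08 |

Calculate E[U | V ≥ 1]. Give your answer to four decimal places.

6.8889

P(V ≥ 1) = 0.90.
Summing U·P(U=x,V=y) over the conditioning event gives 6.20.
E[U | V ≥ 1] = (6.20) / (0.90) = 6.8889.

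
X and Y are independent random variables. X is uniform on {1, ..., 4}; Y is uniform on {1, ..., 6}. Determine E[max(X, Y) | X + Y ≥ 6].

P(X + Y ≥ 6) = 7/12.
Summing max(X,Y)·P(x,y) over outcomes with X + Y ≥ 6 gives 67/24.
E[max(X, Y) | X + Y ≥ 6] = (67/24) / (7/12) = 67/14.

67/14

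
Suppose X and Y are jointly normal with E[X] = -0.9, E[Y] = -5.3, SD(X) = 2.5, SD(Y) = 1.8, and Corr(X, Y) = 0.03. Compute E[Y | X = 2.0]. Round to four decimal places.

-5.2374

The regression of Y on X has slope ρ·σ_Y/σ_X and passes through (μ_X, μ_Y).
E[Y | X=2.0] = -5.3 + (0.03)·(1.8/2.5)·(2.0 − (-0.9)) = -5.3 + (0.0216)·(2.9) = -5.2374.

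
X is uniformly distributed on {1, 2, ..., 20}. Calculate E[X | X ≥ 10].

15

Given X ≥ 10, X is equally likely to be any of {10, 11, 12, 13, 14, 15, 16, 17, 18, 19, 20}.
E[X | X ≥ 10] = (10 + 11 + 12 + 13 + 14 + 15 + 16 + 17 + 18 + 19 + 20) / 11 = 15.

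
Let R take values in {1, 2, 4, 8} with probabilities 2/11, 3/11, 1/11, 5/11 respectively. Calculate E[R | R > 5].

8

P(R > 5) = 5/11.
Σ over the event: 8·5/11 = 40/11.
E[R | R > 5] = (40/11) / (5/11) = 8.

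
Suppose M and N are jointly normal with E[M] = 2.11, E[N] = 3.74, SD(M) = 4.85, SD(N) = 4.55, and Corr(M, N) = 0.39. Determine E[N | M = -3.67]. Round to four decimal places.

1.6252

The regression of N on M has slope ρ·σ_N/σ_M and passes through (μ_M, μ_N).
E[N | M=-3.67] = 3.74 + (0.39)·(4.55/4.85)·(-3.67 − (2.11)) = 3.74 + (0.36588)·(-5.78) = 1.6252.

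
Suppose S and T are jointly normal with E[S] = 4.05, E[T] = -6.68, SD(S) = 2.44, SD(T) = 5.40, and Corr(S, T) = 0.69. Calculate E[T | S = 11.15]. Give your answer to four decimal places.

4.1620

E[T | S=x] = μ_T + ρ(σ_T/σ_S)(x − μ_S) for jointly normal variables.
E[T | S=11.15] = -6.68 + (0.69)·(5.40/2.44)·(11.15 − (4.05)) = -6.68 + (1.527049)·(7.1) = 4.1620.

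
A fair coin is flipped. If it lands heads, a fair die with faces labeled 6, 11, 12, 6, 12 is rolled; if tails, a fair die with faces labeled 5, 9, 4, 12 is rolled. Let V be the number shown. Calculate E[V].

E[V | heads] = (6+11+12+6+12)/5 = 47/5.
E[V | tails] = (5+9+4+12)/4 = 15/2.
By the law of total expectation,
E[V] = (1/2)·(47/5) + (1/2)·(15/2) = 169/20.

169/20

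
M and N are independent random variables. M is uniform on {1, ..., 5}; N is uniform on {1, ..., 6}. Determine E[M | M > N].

Outcomes with M > N: (2,1), (3,1), (3,2), (4,1), (4,2), (4,3), (5,1), (5,2), (5,3), (5,4), each with probability 1/30.
E[M | M > N] = (2 + 3 + 3 + 4 + 4 + 4 + 5 + 5 + 5 + 5) / 10 = 4.

4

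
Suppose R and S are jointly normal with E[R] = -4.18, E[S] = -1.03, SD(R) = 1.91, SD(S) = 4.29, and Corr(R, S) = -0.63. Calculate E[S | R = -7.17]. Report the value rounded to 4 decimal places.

The regression of S on R has slope ρ·σ_S/σ_R and passes through (μ_R, μ_S).
E[S | R=-7.17] = -1.03 + (-0.63)·(4.29/1.91)·(-7.17 − (-4.18)) = -1.03 + (-1.415)·(-2.99) = 3.2009.

3.2009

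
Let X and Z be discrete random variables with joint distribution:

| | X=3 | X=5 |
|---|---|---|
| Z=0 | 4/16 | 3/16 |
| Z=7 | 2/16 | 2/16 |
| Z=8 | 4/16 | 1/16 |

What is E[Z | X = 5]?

P(X = 5) = 3/8.
Σ Z·P over the event = 0·(3/16) + 7·(2/16) + 8·(1/16) = 11/8.
E[Z | X = 5] = (11/8) / (3/8) = 11/3.

11/3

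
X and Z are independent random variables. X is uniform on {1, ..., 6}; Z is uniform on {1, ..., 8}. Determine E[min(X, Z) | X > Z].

P(X > Z) = 5/16.
Summing min(X,Z)·P(x,y) over outcomes with X > Z gives 35/48.
E[min(X, Z) | X > Z] = (35/48) / (5/16) = 7/3.

7/3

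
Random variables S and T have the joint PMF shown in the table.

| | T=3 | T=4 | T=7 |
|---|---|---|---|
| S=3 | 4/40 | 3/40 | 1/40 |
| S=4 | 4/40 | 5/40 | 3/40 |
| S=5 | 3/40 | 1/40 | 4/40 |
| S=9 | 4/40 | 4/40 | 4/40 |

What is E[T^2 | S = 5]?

P(S = 5) = 1/5.
Σ T^2·P over the event = 9·(3/40) + 16·(1/40) + 49·(4/40) = 239/40.
E[T^2 | S = 5] = (239/40) / (1/5) = 239/8.

239/8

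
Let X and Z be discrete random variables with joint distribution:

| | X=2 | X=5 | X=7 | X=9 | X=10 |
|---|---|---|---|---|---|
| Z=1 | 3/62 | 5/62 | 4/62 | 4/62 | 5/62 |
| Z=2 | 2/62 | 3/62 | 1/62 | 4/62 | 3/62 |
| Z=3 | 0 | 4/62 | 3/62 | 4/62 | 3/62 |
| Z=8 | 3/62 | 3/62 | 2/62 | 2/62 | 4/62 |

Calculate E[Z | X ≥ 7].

41/13

P(X ≥ 7) = 39/62.
Summing Z·P(X=x,Z=y) over the conditioning event gives 123/62.
E[Z | X ≥ 7] = (123/62) / (39/62) = 41/13.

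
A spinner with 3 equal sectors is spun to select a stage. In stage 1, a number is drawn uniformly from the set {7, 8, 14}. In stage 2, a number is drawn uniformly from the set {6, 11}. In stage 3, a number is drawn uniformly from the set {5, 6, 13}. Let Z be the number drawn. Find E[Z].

157/18

E[Z | stage 1] = (7+8+14)/3 = 29/3.
E[Z | stage 2] = (6+11)/2 = 17/2.
E[Z | stage 3] = (5+6+13)/3 = 8.
E[Z] = (1/3)·(29/3) + (1/3)·(17/2) + (1/3)·(8) = 157/18.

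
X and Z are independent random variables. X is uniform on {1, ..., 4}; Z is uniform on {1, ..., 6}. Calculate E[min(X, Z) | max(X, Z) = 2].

4/3

Outcomes with max(X, Z) = 2: (1,2), (2,1), (2,2), each with probability 1/24.
E[min(X, Z) | max(X, Z) = 2] = (1 + 1 + 2) / 3 = 4/3.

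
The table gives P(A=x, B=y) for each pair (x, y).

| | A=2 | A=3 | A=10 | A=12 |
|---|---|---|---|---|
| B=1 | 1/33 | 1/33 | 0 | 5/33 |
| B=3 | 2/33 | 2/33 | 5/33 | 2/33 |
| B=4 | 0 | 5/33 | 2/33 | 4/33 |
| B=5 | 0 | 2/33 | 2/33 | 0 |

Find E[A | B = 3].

P(B = 3) = 1/3.
Σ A·P over the event = 2·(2/33) + 3·(2/33) + 10·(5/33) + 12·(2/33) = 28/11.
E[A | B = 3] = (28/11) / (1/3) = 84/11.

84/11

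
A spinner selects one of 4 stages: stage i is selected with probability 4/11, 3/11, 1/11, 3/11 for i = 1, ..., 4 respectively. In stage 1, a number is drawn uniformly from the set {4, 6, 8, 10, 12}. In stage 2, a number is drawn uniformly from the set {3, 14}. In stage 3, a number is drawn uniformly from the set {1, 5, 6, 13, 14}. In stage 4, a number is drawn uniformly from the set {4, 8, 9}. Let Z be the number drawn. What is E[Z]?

863/110

E[Z | stage 1] = (4+6+8+10+12)/5 = 8.
E[Z | stage 2] = (3+14)/2 = 17/2.
E[Z | stage 3] = (1+5+6+13+14)/5 = 39/5.
E[Z | stage 4] = (4+8+9)/3 = 7.
E[Z] = (4/11)·(8) + (3/11)·(17/2) + (1/11)·(39/5) + (3/11)·(7) = 863/110.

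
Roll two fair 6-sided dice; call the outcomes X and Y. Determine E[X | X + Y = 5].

5/2

Outcomes with X + Y = 5: (1,4), (2,3), (3,2), (4,1), each with probability 1/36.
E[X | X + Y = 5] = (1 + 2 + 3 + 4) / 4 = 5/2.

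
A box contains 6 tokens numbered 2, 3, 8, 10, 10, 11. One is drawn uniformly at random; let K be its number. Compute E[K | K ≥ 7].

P(K ≥ 7) = 2/3.
Σ over the event: 8·1/6 + 10·1/3 + 11·1/6 = 13/2.
E[K | K ≥ 7] = (13/2) / (2/3) = 39/4.

39/4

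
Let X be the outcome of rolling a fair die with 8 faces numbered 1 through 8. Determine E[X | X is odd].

Given X is odd, X is equally likely to be any of {1, 3, 5, 7}.
E[X | X is odd] = (1 + 3 + 5 + 7) / 4 = 4.

4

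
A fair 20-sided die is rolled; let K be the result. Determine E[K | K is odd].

10

Given K is odd, K is equally likely to be any of {1, 3, 5, 7, 9, 11, 13, 15, 17, 19}.
E[K | K is odd] = (1 + 3 + 5 + 7 + 9 + 11 + 13 + 15 + 17 + 19) / 10 = 10.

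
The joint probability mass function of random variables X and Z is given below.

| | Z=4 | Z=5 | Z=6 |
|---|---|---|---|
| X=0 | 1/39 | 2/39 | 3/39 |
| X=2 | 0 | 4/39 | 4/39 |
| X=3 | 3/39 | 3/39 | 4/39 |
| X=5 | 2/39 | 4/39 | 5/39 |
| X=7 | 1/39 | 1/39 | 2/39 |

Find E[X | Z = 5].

P(Z = 5) = 14/39.
Summing X·P(X=x,Z=y) over the conditioning event gives 44/39.
E[X | Z = 5] = (44/39) / (14/39) = 22/7.

22/7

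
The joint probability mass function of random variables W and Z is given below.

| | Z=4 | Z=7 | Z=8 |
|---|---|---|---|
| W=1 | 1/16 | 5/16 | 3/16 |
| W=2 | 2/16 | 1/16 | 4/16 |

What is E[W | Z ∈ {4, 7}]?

4/3

P(Z ∈ {4, 7}) = 9/16.
Σ W·P over the event = 1·(1/16) + 1·(5/16) + 2·(2/16) + 2·(1/16) = 3/4.
E[W | Z ∈ {4, 7}] = (3/4) / (9/16) = 4/3.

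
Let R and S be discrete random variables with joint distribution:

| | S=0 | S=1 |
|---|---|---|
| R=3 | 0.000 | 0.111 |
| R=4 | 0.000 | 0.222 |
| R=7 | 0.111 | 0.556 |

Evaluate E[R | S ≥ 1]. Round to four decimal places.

P(S ≥ 1) = 0.889.
Σ R·P over the event = 3·(0.111) + 4·(0.222) + 7·(0.556) = 5.113.
E[R | S ≥ 1] = (5.113) / (0.889) = 5.7514.

5.7514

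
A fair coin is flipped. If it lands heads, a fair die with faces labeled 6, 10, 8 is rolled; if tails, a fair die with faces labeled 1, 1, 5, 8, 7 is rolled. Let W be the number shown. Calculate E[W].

E[W | heads] = (6+10+8)/3 = 8.
E[W | tails] = (1+1+5+8+7)/5 = 22/5.
By the law of total expectation,
E[W] = (1/2)·(8) + (1/2)·(22/5) = 31/5.

31/5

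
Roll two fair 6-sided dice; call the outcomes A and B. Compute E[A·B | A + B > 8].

P(A + B > 8) = 5/18.
Summing AB·P(x,y) over outcomes with A + B > 8 gives 245/36.
E[A·B | A + B > 8] = (245/36) / (5/18) = 49/2.

49/2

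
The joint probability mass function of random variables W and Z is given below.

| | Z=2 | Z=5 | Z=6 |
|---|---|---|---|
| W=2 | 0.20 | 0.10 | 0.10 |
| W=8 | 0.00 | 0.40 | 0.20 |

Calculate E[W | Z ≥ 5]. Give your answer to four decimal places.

P(Z ≥ 5) = 0.80.
Σ W·P over the event = 2·(0.10) + 2·(0.10) + 8·(0.40) + 8·(0.20) = 5.20.
E[W | Z ≥ 5] = (5.20) / (0.80) = 6.5000.

6.5000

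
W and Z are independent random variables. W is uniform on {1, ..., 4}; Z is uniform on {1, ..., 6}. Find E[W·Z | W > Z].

35/6

Outcomes with W > Z: (2,1), (3,1), (3,2), (4,1), (4,2), (4,3), each with probability 1/24.
E[W·Z | W > Z] = (2 + 3 + 6 + 4 + 8 + 12) / 6 = 35/6.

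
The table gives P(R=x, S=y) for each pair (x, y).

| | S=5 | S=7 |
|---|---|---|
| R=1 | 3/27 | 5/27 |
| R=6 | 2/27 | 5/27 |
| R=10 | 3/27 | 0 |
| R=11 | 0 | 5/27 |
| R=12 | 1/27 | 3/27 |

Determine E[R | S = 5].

19/3

P(S = 5) = 1/3.
Σ R·P over the event = 1·(3/27) + 6·(2/27) + 10·(3/27) + 12·(1/27) = 19/9.
E[R | S = 5] = (19/9) / (1/3) = 19/3.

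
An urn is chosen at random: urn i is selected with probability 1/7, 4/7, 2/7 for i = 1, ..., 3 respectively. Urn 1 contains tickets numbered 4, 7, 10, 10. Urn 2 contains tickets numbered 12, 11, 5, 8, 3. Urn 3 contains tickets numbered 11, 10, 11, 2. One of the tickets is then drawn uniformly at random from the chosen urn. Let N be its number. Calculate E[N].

E[N | urn 1] = (4+7+10+10)/4 = 31/4.
E[N | urn 2] = (12+11+5+8+3)/5 = 39/5.
E[N | urn 3] = (11+10+11+2)/4 = 17/2.
By the law of total expectation,
E[N] = (1/7)·(31/4) + (4/7)·(39/5) + (2/7)·(17/2) = 1119/140.

1119/140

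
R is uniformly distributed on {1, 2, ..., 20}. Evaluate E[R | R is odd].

10

Given R is odd, R is equally likely to be any of {1, 3, 5, 7, 9, 11, 13, 15, 17, 19}.
E[R | R is odd] = (1 + 3 + 5 + 7 + 9 + 11 + 13 + 15 + 17 + 19) / 10 = 10.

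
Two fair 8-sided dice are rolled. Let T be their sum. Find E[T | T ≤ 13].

P(T ≤ 13) = 29/32.
E[T | T ≤ 13] = (61/8) / (29/32) = 244/29.

244/29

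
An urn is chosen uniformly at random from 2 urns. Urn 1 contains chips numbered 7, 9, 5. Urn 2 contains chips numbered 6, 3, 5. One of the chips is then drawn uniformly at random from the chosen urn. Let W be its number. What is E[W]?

E[W | urn 1] = (7+9+5)/3 = 7.
E[W | urn 2] = (6+3+5)/3 = 14/3.
By the law of total expectation,
E[W] = (1/2)·(7) + (1/2)·(14/3) = 35/6.

35/6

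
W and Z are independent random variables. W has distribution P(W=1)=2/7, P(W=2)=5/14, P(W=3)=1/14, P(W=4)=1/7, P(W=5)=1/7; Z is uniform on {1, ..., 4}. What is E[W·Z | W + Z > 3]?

P(W + Z > 3) = 43/56.
Summing WZ·P(x,y) over outcomes with W + Z > 3 gives 41/7.
E[W·Z | W + Z > 3] = (41/7) / (43/56) = 328/43.

328/43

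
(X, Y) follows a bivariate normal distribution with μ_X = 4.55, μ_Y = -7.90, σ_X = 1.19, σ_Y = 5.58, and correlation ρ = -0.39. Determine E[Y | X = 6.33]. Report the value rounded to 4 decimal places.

-11.1552

The regression of Y on X has slope ρ·σ_Y/σ_X and passes through (μ_X, μ_Y).
E[Y | X=6.33] = -7.90 + (-0.39)·(5.58/1.19)·(6.33 − (4.55)) = -7.90 + (-1.82874)·(1.78) = -11.1552.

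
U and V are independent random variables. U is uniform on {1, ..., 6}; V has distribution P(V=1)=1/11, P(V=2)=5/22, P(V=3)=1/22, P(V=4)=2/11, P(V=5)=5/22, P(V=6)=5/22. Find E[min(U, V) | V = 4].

P(V = 4) = 2/11.
Summing min(U,V)·P(x,y) over outcomes with V = 4 gives 6/11.
E[min(U, V) | V = 4] = (6/11) / (2/11) = 3.

3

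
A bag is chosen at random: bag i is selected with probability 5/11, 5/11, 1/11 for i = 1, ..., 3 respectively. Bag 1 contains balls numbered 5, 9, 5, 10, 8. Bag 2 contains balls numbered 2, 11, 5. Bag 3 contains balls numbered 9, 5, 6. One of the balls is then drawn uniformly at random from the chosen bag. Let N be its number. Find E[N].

E[N | bag 1] = (5+9+5+10+8)/5 = 37/5.
E[N | bag 2] = (2+11+5)/3 = 6.
E[N | bag 3] = (9+5+6)/3 = 20/3.
E[N] = (5/11)·(37/5) + (5/11)·(6) + (1/11)·(20/3) = 221/33.

221/33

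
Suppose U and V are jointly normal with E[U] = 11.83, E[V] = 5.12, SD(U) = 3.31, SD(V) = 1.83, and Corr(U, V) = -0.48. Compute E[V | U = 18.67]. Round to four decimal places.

3.3048

The regression of V on U has slope ρ·σ_V/σ_U and passes through (μ_U, μ_V).
E[V | U=18.67] = 5.12 + (-0.48)·(1.83/3.31)·(18.67 − (11.83)) = 5.12 + (-0.26538)·(6.84) = 3.3048.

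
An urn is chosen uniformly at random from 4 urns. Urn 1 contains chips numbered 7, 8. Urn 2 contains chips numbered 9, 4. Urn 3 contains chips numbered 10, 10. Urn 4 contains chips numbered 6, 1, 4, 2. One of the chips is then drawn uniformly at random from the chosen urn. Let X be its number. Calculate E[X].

109/16

E[X | urn 1] = (7+8)/2 = 15/2.
E[X | urn 2] = (9+4)/2 = 13/2.
E[X | urn 3] = (10+10)/2 = 10.
E[X | urn 4] = (6+1+4+2)/4 = 13/4.
E[X] = (1/4)·(15/2) + (1/4)·(13/2) + (1/4)·(10) + (1/4)·(13/4) = 109/16.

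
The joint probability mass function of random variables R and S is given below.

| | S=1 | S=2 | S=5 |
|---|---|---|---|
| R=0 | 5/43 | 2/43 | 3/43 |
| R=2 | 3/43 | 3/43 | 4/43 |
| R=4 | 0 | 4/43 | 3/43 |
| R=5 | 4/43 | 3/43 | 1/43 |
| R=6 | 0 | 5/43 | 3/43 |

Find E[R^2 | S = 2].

P(S = 2) = 17/43.
Summing R^2·P(R=x,S=y) over the conditioning event gives 331/43.
E[R^2 | S = 2] = (331/43) / (17/43) = 331/17.

331/17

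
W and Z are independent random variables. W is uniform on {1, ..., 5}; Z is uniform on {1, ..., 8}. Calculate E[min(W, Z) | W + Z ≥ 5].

P(W + Z ≥ 5) = 17/20.
Summing min(W,Z)·P(x,y) over outcomes with W + Z ≥ 5 gives 93/40.
E[min(W, Z) | W + Z ≥ 5] = (93/40) / (17/20) = 93/34.

93/34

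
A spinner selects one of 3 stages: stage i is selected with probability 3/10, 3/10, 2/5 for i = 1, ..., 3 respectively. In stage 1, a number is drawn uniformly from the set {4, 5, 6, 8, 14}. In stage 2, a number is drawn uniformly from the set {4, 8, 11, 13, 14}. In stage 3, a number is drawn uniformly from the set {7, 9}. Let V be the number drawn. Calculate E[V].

421/50

E[V | stage 1] = (4+5+6+8+14)/5 = 37/5.
E[V | stage 2] = (4+8+11+13+14)/5 = 10.
E[V | stage 3] = (7+9)/2 = 8.
By the law of total expectation,
E[V] = (3/10)·(37/5) + (3/10)·(10) + (2/5)·(8) = 421/50.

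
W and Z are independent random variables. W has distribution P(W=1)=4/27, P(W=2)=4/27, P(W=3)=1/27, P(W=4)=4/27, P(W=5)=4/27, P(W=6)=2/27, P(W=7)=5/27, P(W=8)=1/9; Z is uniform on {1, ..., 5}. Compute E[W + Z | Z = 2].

P(Z = 2) = 1/5.
Summing (W+Z)·P(x,y) over outcomes with Z = 2 gives 176/135.
E[W + Z | Z = 2] = (176/135) / (1/5) = 176/27.

176/27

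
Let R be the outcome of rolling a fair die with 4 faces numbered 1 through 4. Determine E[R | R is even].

3

Given R is even, R is equally likely to be any of {2, 4}.
E[R | R is even] = (2 + 4) / 2 = 3.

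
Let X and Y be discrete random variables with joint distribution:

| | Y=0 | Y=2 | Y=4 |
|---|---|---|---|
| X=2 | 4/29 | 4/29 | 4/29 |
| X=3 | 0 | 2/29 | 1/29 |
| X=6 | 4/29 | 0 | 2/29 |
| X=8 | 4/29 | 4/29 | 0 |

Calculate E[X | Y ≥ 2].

P(Y ≥ 2) = 17/29.
Σ X·P over the event = 2·(4/29) + 2·(4/29) + 3·(2/29) + 3·(1/29) + 6·(2/29) + 8·(4/29) = 69/29.
E[X | Y ≥ 2] = (69/29) / (17/29) = 69/17.

69/17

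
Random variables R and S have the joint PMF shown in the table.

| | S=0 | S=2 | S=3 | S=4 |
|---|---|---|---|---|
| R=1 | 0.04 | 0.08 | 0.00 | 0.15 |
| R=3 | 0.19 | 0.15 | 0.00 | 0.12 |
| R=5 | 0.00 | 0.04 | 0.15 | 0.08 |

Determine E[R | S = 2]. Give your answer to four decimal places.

P(S = 2) = 0.27.
Σ R·P over the event = 1·(0.08) + 3·(0.15) + 5·(0.04) = 0.73.
E[R | S = 2] = (0.73) / (0.27) = 2.7037.

2.7037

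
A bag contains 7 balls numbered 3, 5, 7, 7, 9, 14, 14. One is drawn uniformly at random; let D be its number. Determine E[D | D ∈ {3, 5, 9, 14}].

9

P(D ∈ {3, 5, 9, 14}) = 5/7.
Σ over the event: 3·1/7 + 5·1/7 + 9·1/7 + 14·2/7 = 45/7.
E[D | D ∈ {3, 5, 9, 14}] = (45/7) / (5/7) = 9.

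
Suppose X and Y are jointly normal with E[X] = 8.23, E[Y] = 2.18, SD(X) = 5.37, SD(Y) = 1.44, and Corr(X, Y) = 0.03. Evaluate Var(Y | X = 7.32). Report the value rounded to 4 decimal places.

The conditional variance in a bivariate normal is σ_Y²(1 − ρ²), independent of x.
Var(Y | X=7.32) = (1.44)²·(1 − (0.03)²) = 2.0736·0.9991 = 2.0717.

2.0717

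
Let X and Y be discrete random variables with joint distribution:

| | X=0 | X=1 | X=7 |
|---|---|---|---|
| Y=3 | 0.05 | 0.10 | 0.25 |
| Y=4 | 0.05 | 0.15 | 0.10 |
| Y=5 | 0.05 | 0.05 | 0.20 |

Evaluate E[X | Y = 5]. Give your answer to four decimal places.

4.8333

P(Y = 5) = 0.30.
Σ X·P over the event = 0·(0.05) + 1·(0.05) + 7·(0.20) = 1.45.
E[X | Y = 5] = (1.45) / (0.30) = 4.8333.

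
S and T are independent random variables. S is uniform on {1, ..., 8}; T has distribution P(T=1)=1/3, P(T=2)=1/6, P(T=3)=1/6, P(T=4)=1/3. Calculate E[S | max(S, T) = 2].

P(max(S, T) = 2) = 1/12.
Summing S·P(x,y) over outcomes with max(S, T) = 2 gives 7/48.
E[S | max(S, T) = 2] = (7/48) / (1/12) = 7/4.

7/4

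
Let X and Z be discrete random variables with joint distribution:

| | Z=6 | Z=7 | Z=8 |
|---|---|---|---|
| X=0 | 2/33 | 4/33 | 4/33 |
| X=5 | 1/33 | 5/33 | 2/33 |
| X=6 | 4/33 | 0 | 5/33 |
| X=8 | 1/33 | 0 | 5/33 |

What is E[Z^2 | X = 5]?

409/8

P(X = 5) = 8/33.
Σ Z^2·P over the event = 36·(1/33) + 49·(5/33) + 64·(2/33) = 409/33.
E[Z^2 | X = 5] = (409/33) / (8/33) = 409/8.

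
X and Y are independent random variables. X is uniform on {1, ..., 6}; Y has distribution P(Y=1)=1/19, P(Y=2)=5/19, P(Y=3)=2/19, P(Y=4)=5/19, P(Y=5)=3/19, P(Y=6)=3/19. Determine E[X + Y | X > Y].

331/44

P(X > Y) = 22/57.
Summing (X+Y)·P(x,y) over outcomes with X > Y gives 331/114.
E[X + Y | X > Y] = (331/114) / (22/57) = 331/44.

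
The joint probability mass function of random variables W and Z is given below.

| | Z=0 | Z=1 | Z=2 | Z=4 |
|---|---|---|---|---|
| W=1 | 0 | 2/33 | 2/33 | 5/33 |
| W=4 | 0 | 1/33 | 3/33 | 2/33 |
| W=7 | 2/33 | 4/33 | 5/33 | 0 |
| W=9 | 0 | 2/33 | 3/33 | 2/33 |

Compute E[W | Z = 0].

P(Z = 0) = 2/33.
Σ W·P over the event = 7·(2/33) = 14/33.
E[W | Z = 0] = (14/33) / (2/33) = 7.

7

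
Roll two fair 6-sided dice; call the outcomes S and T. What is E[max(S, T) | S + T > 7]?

83/15

P(S + T > 7) = 5/12.
Summing max(S,T)·P(x,y) over outcomes with S + T > 7 gives 83/36.
E[max(S, T) | S + T > 7] = (83/36) / (5/12) = 83/15.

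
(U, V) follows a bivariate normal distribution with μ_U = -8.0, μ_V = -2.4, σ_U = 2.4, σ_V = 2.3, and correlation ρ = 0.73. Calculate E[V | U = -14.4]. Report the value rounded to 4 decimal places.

The regression of V on U has slope ρ·σ_V/σ_U and passes through (μ_U, μ_V).
E[V | U=-14.4] = -2.4 + (0.73)·(2.3/2.4)·(-14.4 − (-8.0)) = -2.4 + (0.69958)·(-6.4) = -6.8773.

-6.8773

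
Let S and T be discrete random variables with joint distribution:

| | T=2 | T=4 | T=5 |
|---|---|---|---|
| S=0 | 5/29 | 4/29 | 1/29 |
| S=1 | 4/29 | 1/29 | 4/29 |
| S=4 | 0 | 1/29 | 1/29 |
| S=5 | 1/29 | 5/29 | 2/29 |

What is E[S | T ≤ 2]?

9/10

P(T ≤ 2) = 10/29.
Summing S·P(S=x,T=y) over the conditioning event gives 9/29.
E[S | T ≤ 2] = (9/29) / (10/29) = 9/10.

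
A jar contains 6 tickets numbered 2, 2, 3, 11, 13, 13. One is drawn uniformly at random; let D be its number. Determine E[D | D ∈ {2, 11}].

5

P(D ∈ {2, 11}) = 1/2.
Σ over the event: 2·1/3 + 11·1/6 = 5/2.
E[D | D ∈ {2, 11}] = (5/2) / (1/2) = 5.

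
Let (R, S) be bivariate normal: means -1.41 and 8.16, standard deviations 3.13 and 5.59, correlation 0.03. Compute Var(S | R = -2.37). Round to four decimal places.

Var(S | R=x) = (1 − ρ²)·σ_S².
Var(S | R=-2.37) = (5.59)²·(1 − (0.03)²) = 31.2481·0.9991 = 31.2200.

31.2200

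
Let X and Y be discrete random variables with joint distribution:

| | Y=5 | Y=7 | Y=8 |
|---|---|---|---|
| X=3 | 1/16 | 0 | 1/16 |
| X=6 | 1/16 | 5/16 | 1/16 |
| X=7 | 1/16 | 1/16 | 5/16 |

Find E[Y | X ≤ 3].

13/2

P(X ≤ 3) = 1/8.
Summing Y·P(X=x,Y=y) over the conditioning event gives 13/16.
E[Y | X ≤ 3] = (13/16) / (1/8) = 13/2.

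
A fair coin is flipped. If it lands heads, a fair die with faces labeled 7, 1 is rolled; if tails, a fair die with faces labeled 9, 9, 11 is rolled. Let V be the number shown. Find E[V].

E[V | heads] = (7+1)/2 = 4.
E[V | tails] = (9+9+11)/3 = 29/3.
E[V] = (1/2)·(4) + (1/2)·(29/3) = 41/6.

41/6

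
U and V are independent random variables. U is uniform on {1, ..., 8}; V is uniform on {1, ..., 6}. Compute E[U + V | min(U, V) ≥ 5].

Outcomes with min(U, V) ≥ 5: (5,5), (5,6), (6,5), (6,6), (7,5), (7,6), (8,5), (8,6), each with probability 1/48.
E[U + V | min(U, V) ≥ 5] = (10 + 11 + 11 + 12 + 12 + 13 + 13 + 14) / 8 = 12.

12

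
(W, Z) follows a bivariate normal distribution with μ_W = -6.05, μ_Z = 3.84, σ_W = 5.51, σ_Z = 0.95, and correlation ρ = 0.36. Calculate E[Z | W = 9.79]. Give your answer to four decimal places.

The regression of Z on W has slope ρ·σ_Z/σ_W and passes through (μ_W, μ_Z).
E[Z | W=9.79] = 3.84 + (0.36)·(0.95/5.51)·(9.79 − (-6.05)) = 3.84 + (0.062069)·(15.84) = 4.8232.

4.8232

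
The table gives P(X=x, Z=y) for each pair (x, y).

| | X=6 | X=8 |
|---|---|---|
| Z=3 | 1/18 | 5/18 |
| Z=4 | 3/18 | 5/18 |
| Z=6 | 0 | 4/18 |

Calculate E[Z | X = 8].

59/14

P(X = 8) = 7/9.
Σ Z·P over the event = 3·(5/18) + 4·(5/18) + 6·(4/18) = 59/18.
E[Z | X = 8] = (59/18) / (7/9) = 59/14.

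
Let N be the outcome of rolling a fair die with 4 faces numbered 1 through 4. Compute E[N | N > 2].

Given N > 2, N is equally likely to be any of {3, 4}.
E[N | N > 2] = (3 + 4) / 2 = 7/2.

7/2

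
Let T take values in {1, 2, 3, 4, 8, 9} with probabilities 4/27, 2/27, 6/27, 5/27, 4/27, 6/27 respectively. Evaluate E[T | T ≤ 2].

P(T ≤ 2) = 2/9.
Σ over the event: 1·4/27 + 2·2/27 = 8/27.
E[T | T ≤ 2] = (8/27) / (2/9) = 4/3.

4/3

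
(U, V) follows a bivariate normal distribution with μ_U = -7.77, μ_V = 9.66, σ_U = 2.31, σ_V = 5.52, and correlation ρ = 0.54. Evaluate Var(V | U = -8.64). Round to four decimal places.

21.5852

The conditional variance in a bivariate normal is σ_V²(1 − ρ²), independent of x.
Var(V | U=-8.64) = (5.52)²·(1 − (0.54)²) = 30.4704·0.7084 = 21.5852.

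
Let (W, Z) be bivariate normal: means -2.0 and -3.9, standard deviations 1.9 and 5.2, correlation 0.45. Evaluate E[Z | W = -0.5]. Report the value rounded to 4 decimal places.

-2.0526

The regression of Z on W has slope ρ·σ_Z/σ_W and passes through (μ_W, μ_Z).
E[Z | W=-0.5] = -3.9 + (0.45)·(5.2/1.9)·(-0.5 − (-2.0)) = -3.9 + (1.2316)·(1.5) = -2.0526.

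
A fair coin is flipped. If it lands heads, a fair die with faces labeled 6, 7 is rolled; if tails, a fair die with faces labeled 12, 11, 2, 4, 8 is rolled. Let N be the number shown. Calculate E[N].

139/20

E[N | heads] = (6+7)/2 = 13/2.
E[N | tails] = (12+11+2+4+8)/5 = 37/5.
E[N] = (1/2)·(13/2) + (1/2)·(37/5) = 139/20.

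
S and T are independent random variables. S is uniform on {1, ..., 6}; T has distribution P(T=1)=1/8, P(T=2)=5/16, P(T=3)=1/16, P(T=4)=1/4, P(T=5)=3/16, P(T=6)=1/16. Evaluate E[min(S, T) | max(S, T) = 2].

P(max(S, T) = 2) = 1/8.
Summing min(S,T)·P(x,y) over outcomes with max(S, T) = 2 gives 17/96.
E[min(S, T) | max(S, T) = 2] = (17/96) / (1/8) = 17/12.

17/12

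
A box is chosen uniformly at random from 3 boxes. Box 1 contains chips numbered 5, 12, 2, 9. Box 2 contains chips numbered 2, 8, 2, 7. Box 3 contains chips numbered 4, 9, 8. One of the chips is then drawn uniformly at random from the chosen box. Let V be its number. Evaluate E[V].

E[V | box 1] = (5+12+2+9)/4 = 7.
E[V | box 2] = (2+8+2+7)/4 = 19/4.
E[V | box 3] = (4+9+8)/3 = 7.
E[V] = (1/3)·(7) + (1/3)·(19/4) + (1/3)·(7) = 25/4.

25/4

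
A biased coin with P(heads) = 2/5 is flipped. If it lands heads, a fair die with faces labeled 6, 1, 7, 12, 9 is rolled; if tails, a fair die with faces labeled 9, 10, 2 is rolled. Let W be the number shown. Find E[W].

E[W | heads] = (6+1+7+12+9)/5 = 7.
E[W | tails] = (9+10+2)/3 = 7.
By the law of total expectation,
E[W] = (2/5)·(7) + (3/5)·(7) = 7.

7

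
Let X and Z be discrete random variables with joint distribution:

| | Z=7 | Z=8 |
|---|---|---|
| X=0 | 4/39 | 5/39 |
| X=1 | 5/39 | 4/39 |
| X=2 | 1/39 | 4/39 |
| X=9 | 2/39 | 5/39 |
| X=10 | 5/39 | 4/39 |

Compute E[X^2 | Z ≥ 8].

75/2

P(Z ≥ 8) = 22/39.
Summing X^2·P(X=x,Z=y) over the conditioning event gives 275/13.
E[X^2 | Z ≥ 8] = (275/13) / (22/39) = 75/2.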